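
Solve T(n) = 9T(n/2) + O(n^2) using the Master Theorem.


a=9, b=2, c=2. log_2(9)=3.170 > c=2. Case 1: O(n^log_b(a)) = O(n^3.170)
Complexity: O(n^3.170)


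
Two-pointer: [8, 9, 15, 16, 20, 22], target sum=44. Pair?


Two pointers: lo=0, hi=5
No pair sums to 44


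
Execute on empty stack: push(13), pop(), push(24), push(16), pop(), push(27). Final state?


push(13) -> [13]
pop() returns 13 -> []
push(24) -> [24]
push(16) -> [24, 16]
pop() returns 16 -> [24]
push(27) -> [24, 27]
Final stack (bottom to top): [24, 27]


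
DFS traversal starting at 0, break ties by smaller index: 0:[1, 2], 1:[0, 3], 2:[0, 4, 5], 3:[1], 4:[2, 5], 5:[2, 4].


DFS stack-based: start with [0]
Visit order: [0, 1, 3, 2, 4, 5]


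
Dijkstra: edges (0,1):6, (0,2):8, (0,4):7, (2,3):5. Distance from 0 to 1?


Dijkstra from 0:
Distances: {0: 0, 1: 6, 2: 8, 3: 13, 4: 7}
Shortest distance to 1 = 6, path = [0, 1]


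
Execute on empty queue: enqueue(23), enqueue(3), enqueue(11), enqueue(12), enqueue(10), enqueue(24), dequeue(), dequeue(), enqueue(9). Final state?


enqueue(23) -> [23]
enqueue(3) -> [23, 3]
enqueue(11) -> [23, 3, 11]
enqueue(12) -> [23, 3, 11, 12]
enqueue(10) -> [23, 3, 11, 12, 10]
enqueue(24) -> [23, 3, 11, 12, 10, 24]
dequeue() returns 23 -> [3, 11, 12, 10, 24]
dequeue() returns 3 -> [11, 12, 10, 24]
enqueue(9) -> [11, 12, 10, 24, 9]
Final queue (front to back): [11, 12, 10, 24, 9]


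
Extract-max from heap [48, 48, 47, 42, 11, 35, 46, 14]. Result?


Max = 48
Replace root with last, heapify down
Resulting heap: [48, 42, 47, 14, 11, 35, 46]


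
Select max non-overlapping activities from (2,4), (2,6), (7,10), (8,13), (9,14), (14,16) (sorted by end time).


Greedy: pick earliest-ending, then skip overlaps.
Selected (3 activities): [(2, 4), (7, 10), (14, 16)]


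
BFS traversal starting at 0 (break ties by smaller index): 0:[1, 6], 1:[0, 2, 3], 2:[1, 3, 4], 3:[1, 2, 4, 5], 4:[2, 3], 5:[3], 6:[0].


BFS queue: start with [0]
Visit order: [0, 1, 6, 2, 3, 4, 5]


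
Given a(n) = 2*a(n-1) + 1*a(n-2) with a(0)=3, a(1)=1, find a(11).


Build bottom-up:
...a(9)=2209, a(10)=5333, a(11)=2*5333+1*2209=12875


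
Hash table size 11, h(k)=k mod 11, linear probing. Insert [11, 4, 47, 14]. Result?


Insertions: 11->slot 0; 4->slot 4; 47->slot 3; 14->slot 5
Table: [11, None, None, 47, 4, 14, None, None, None, None, None]


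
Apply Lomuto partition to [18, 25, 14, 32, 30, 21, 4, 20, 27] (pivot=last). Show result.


Elements <= 27 go left of pivot.
Result: [18, 25, 14, 21, 4, 20, 27, 32, 30], pivot at index 6


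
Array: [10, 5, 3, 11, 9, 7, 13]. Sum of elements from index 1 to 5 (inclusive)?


Prefix sums: [0, 10, 15, 18, 29, 38, 45, 58]
Sum[1..5] = prefix[6] - prefix[1] = 45 - 10 = 35


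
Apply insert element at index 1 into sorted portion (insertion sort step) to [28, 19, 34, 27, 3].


After one pass: [19, 28, 34, 27, 3]


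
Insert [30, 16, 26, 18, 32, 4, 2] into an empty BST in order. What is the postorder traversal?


Root = 30; build tree by BST insertion.
Postorder traversal: [2, 4, 18, 26, 16, 32, 30]


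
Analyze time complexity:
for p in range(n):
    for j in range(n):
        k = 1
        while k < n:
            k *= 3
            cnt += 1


Per nesting level: O(n) * O(n) * O(log n) = O(n^2 log n)
Complexity: O(n^2 log n)


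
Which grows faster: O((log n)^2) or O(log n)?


logarithmic grows slower than polylogarithmic
O(log n) is asymptotically smaller; O((log n)^2) grows faster


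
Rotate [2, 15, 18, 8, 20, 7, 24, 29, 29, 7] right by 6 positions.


Right rotate by 6: [20, 7, 24, 29, 29, 7, 2, 15, 18, 8]


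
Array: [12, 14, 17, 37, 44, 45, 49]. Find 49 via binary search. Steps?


Search for 49:
[0,6] mid=3 arr[3]=37
[4,6] mid=5 arr[5]=45
[6,6] mid=6 arr[6]=49
Total: 3 comparisons


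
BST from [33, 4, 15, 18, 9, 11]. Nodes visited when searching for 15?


BST root = 33
Search for 15: compare at each node
Path: [33, 4, 15]


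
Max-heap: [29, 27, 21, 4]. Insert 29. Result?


Append 29: [29, 27, 21, 4, 29]
Bubble up: swap idx 4(29) with idx 1(27)
Result: [29, 29, 21, 4, 27]


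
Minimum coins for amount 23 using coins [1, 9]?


dp[0]=0; dp[i]=1+min(dp[i-c] for c in coins)
...dp[18]=2, dp[19]=3, dp[20]=4, dp[21]=5, dp[22]=6, dp[23]=7
Minimum coins for 23 = 7


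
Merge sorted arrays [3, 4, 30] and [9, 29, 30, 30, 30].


Compare heads, take smaller each step.
Merged: [3, 4, 9, 29, 30, 30, 30, 30]


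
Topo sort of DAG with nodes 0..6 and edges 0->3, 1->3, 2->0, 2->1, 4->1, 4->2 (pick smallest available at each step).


Kahn's algorithm, process smallest node first
Order: [4, 2, 0, 1, 3, 5, 6]


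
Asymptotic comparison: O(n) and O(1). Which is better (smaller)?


constant grows slower than linear
O(1) is asymptotically smaller; O(n) grows faster


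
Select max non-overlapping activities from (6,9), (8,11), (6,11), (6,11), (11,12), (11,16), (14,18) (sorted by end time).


Greedy: pick earliest-ending, then skip overlaps.
Selected (3 activities): [(6, 9), (11, 12), (14, 18)]


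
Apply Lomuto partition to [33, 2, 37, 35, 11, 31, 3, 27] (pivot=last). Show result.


Elements <= 27 go left of pivot.
Result: [2, 11, 3, 27, 33, 31, 37, 35], pivot at index 3


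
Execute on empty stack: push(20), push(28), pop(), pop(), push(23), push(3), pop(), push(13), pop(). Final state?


push(20) -> [20]
push(28) -> [20, 28]
pop() returns 28 -> [20]
pop() returns 20 -> []
push(23) -> [23]
push(3) -> [23, 3]
pop() returns 3 -> [23]
push(13) -> [23, 13]
pop() returns 13 -> [23]
Final stack (bottom to top): [23]


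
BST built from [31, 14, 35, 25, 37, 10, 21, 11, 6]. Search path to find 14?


BST root = 31
Search for 14: compare at each node
Path: [31, 14]


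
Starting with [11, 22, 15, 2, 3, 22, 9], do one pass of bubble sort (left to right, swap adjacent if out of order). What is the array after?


After one pass: [11, 15, 2, 3, 22, 9, 22]


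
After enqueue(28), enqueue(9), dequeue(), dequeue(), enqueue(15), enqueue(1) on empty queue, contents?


enqueue(28) -> [28]
enqueue(9) -> [28, 9]
dequeue() returns 28 -> [9]
dequeue() returns 9 -> []
enqueue(15) -> [15]
enqueue(1) -> [15, 1]
Final queue (front to back): [15, 1]


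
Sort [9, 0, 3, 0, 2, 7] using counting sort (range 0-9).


Count array: [2, 0, 1, 1, 0, 0, 0, 1, 0, 1]
Reconstruct: [0, 0, 2, 3, 7, 9]


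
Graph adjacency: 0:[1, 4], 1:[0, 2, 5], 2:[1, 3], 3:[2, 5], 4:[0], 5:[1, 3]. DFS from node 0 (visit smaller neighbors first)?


DFS stack-based: start with [0]
Visit order: [0, 1, 2, 3, 5, 4]


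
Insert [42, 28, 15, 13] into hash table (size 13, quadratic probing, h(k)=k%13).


Insertions: 42->slot 3; 28->slot 2; 15->slot 6; 13->slot 0
Table: [13, None, 28, 42, None, None, 15, None, None, None, None, None, None]


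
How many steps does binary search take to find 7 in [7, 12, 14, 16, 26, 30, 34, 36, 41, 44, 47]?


Search for 7:
[0,10] mid=5 arr[5]=30
[0,4] mid=2 arr[2]=14
[0,1] mid=0 arr[0]=7
Total: 3 comparisons


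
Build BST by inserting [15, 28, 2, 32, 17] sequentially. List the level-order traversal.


Root = 15; build tree by BST insertion.
Level-Order traversal: [15, 2, 28, 17, 32]


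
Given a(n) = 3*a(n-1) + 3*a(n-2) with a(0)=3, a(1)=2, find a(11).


Build bottom-up:
...a(9)=154467, a(10)=585630, a(11)=3*585630+3*154467=2220291


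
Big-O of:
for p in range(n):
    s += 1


Per nesting level: O(n) = O(n)
Complexity: O(n)


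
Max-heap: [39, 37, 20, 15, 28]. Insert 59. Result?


Append 59: [39, 37, 20, 15, 28, 59]
Bubble up: swap idx 5(59) with idx 2(20); swap idx 2(59) with idx 0(39)
Result: [59, 37, 39, 15, 28, 20]


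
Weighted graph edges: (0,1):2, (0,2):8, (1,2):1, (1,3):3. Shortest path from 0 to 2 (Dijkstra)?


Dijkstra from 0:
Distances: {0: 0, 1: 2, 2: 3, 3: 5}
Shortest distance to 2 = 3, path = [0, 1, 2]


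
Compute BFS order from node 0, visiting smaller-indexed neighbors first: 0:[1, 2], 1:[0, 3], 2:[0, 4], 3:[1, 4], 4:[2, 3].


BFS queue: start with [0]
Visit order: [0, 1, 2, 3, 4]


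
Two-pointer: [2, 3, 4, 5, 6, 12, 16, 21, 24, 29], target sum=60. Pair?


Two pointers: lo=0, hi=9
No pair sums to 60


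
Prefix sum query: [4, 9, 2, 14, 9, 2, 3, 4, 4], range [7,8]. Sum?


Prefix sums: [0, 4, 13, 15, 29, 38, 40, 43, 47, 51]
Sum[7..8] = prefix[9] - prefix[7] = 51 - 43 = 8


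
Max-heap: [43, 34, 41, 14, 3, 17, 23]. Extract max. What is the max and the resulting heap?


Max = 43
Replace root with last, heapify down
Resulting heap: [41, 34, 23, 14, 3, 17]


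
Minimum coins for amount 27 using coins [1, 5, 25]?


dp[0]=0; dp[i]=1+min(dp[i-c] for c in coins)
...dp[22]=6, dp[23]=7, dp[24]=8, dp[25]=1, dp[26]=2, dp[27]=3
Minimum coins for 27 = 3


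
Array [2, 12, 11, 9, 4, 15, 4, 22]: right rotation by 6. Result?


Right rotate by 6: [11, 9, 4, 15, 4, 22, 2, 12]


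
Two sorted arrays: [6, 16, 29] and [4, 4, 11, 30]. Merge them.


Compare heads, take smaller each step.
Merged: [4, 4, 6, 11, 16, 29, 30]


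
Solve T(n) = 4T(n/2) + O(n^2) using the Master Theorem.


a=4, b=2, c=2. log_2(4)=2 = c=2. Case 2: O(n^c log n) = O(n^2 log n)
Complexity: O(n^2 log n)


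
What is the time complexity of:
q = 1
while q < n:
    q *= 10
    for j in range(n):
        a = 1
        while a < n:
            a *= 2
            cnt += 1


Per nesting level: O(log n) * O(n) * O(log n) = O(n (log n)^2)
Complexity: O(n (log n)^2)


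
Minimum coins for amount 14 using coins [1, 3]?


dp[0]=0; dp[i]=1+min(dp[i-c] for c in coins)
...dp[9]=3, dp[10]=4, dp[11]=5, dp[12]=4, dp[13]=5, dp[14]=6
Minimum coins for 14 = 6


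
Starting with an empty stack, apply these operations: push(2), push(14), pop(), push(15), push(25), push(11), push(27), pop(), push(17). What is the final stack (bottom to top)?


push(2) -> [2]
push(14) -> [2, 14]
pop() returns 14 -> [2]
push(15) -> [2, 15]
push(25) -> [2, 15, 25]
push(11) -> [2, 15, 25, 11]
push(27) -> [2, 15, 25, 11, 27]
pop() returns 27 -> [2, 15, 25, 11]
push(17) -> [2, 15, 25, 11, 17]
Final stack (bottom to top): [2, 15, 25, 11, 17]


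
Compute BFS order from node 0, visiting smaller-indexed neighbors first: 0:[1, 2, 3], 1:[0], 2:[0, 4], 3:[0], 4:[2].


BFS queue: start with [0]
Visit order: [0, 1, 2, 3, 4]


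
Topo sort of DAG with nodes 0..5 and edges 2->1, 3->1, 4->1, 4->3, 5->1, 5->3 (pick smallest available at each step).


Kahn's algorithm, process smallest node first
Order: [0, 2, 4, 5, 3, 1]


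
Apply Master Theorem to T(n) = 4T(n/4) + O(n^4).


a=4, b=4, c=4. log_4(4)=1 < c=4. Case 3: O(n^c) = O(n^4)
Complexity: O(n^4)


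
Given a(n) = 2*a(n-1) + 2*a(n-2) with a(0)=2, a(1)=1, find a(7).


Build bottom-up:
...a(5)=108, a(6)=296, a(7)=2*296+2*108=808


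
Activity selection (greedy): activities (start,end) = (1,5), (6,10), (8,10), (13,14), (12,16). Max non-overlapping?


Greedy: pick earliest-ending, then skip overlaps.
Selected (3 activities): [(1, 5), (6, 10), (13, 14)]


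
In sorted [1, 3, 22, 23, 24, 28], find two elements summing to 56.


Two pointers: lo=0, hi=5
No pair sums to 56


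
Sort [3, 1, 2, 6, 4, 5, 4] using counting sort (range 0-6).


Count array: [0, 1, 1, 1, 2, 1, 1]
Reconstruct: [1, 2, 3, 4, 4, 5, 6]


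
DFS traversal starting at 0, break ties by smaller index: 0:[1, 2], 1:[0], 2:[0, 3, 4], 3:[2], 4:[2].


DFS stack-based: start with [0]
Visit order: [0, 1, 2, 3, 4]


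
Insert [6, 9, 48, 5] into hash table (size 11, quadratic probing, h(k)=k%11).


Insertions: 6->slot 6; 9->slot 9; 48->slot 4; 5->slot 5
Table: [None, None, None, None, 48, 5, 6, None, None, 9, None]


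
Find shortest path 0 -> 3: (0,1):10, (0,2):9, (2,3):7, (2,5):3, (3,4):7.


Dijkstra from 0:
Distances: {0: 0, 1: 10, 2: 9, 3: 16, 4: 23, 5: 12}
Shortest distance to 3 = 16, path = [0, 2, 3]


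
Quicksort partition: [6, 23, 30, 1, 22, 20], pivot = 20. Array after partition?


Elements <= 20 go left of pivot.
Result: [6, 1, 20, 23, 22, 30], pivot at index 2


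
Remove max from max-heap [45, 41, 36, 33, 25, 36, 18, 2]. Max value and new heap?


Max = 45
Replace root with last, heapify down
Resulting heap: [41, 33, 36, 2, 25, 36, 18]


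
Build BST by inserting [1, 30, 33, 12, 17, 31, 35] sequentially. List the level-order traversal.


Root = 1; build tree by BST insertion.
Level-Order traversal: [1, 30, 12, 33, 17, 31, 35]


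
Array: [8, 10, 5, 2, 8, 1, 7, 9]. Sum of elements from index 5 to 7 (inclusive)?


Prefix sums: [0, 8, 18, 23, 25, 33, 34, 41, 50]
Sum[5..7] = prefix[8] - prefix[5] = 50 - 33 = 17


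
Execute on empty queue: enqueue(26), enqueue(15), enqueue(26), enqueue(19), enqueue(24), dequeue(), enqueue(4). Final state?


enqueue(26) -> [26]
enqueue(15) -> [26, 15]
enqueue(26) -> [26, 15, 26]
enqueue(19) -> [26, 15, 26, 19]
enqueue(24) -> [26, 15, 26, 19, 24]
dequeue() returns 26 -> [15, 26, 19, 24]
enqueue(4) -> [15, 26, 19, 24, 4]
Final queue (front to back): [15, 26, 19, 24, 4]


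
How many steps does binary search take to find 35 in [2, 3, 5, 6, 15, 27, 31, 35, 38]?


Search for 35:
[0,8] mid=4 arr[4]=15
[5,8] mid=6 arr[6]=31
[7,8] mid=7 arr[7]=35
Total: 3 comparisons


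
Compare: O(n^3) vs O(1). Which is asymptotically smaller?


constant grows slower than cubic
O(1) is asymptotically smaller; O(n^3) grows faster


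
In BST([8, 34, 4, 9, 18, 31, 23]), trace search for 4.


BST root = 8
Search for 4: compare at each node
Path: [8, 4]


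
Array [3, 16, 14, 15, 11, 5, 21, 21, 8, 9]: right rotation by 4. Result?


Right rotate by 4: [21, 21, 8, 9, 3, 16, 14, 15, 11, 5]


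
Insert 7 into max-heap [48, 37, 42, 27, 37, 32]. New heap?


Append 7: [48, 37, 42, 27, 37, 32, 7]
Bubble up: no swaps needed
Result: [48, 37, 42, 27, 37, 32, 7]


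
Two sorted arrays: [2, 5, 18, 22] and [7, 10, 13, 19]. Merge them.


Compare heads, take smaller each step.
Merged: [2, 5, 7, 10, 13, 18, 19, 22]


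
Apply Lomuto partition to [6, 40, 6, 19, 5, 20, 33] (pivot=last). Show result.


Elements <= 33 go left of pivot.
Result: [6, 6, 19, 5, 20, 33, 40], pivot at index 5


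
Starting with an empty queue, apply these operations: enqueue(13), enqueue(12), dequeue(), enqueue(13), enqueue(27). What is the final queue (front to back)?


enqueue(13) -> [13]
enqueue(12) -> [13, 12]
dequeue() returns 13 -> [12]
enqueue(13) -> [12, 13]
enqueue(27) -> [12, 13, 27]
Final queue (front to back): [12, 13, 27]


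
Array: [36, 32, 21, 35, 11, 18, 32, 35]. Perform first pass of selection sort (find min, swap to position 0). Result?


After one pass: [11, 32, 21, 35, 36, 18, 32, 35]


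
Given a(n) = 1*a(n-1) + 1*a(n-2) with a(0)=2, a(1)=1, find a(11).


Build bottom-up:
...a(9)=76, a(10)=123, a(11)=1*123+1*76=199


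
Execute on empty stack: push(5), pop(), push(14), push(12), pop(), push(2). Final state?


push(5) -> [5]
pop() returns 5 -> []
push(14) -> [14]
push(12) -> [14, 12]
pop() returns 12 -> [14]
push(2) -> [14, 2]
Final stack (bottom to top): [14, 2]


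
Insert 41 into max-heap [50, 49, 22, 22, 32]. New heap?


Append 41: [50, 49, 22, 22, 32, 41]
Bubble up: swap idx 5(41) with idx 2(22)
Result: [50, 49, 41, 22, 32, 22]


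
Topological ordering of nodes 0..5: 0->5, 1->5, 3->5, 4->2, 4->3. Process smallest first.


Kahn's algorithm, process smallest node first
Order: [0, 1, 4, 2, 3, 5]


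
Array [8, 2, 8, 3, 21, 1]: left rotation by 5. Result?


Left rotate by 5: [1, 8, 2, 8, 3, 21]


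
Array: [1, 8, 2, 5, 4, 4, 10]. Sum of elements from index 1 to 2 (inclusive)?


Prefix sums: [0, 1, 9, 11, 16, 20, 24, 34]
Sum[1..2] = prefix[3] - prefix[1] = 11 - 1 = 10


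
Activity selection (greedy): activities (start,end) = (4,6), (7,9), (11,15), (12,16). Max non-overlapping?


Greedy: pick earliest-ending, then skip overlaps.
Selected (3 activities): [(4, 6), (7, 9), (11, 15)]


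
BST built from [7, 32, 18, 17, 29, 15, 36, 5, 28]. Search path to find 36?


BST root = 7
Search for 36: compare at each node
Path: [7, 32, 36]


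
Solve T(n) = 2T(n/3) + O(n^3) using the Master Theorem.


a=2, b=3, c=3. log_3(2)=0.631 < c=3. Case 3: O(n^c) = O(n^3)
Complexity: O(n^3)


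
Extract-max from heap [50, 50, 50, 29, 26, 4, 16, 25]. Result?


Max = 50
Replace root with last, heapify down
Resulting heap: [50, 29, 50, 25, 26, 4, 16]


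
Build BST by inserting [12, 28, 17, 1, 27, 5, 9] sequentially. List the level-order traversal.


Root = 12; build tree by BST insertion.
Level-Order traversal: [12, 1, 28, 5, 17, 9, 27]


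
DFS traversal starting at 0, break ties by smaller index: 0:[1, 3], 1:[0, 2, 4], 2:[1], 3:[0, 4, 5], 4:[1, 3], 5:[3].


DFS stack-based: start with [0]
Visit order: [0, 1, 2, 4, 3, 5]


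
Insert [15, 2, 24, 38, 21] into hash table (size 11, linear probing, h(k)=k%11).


Insertions: 15->slot 4; 2->slot 2; 24->slot 3; 38->slot 5; 21->slot 10
Table: [None, None, 2, 24, 15, 38, None, None, None, None, 21]


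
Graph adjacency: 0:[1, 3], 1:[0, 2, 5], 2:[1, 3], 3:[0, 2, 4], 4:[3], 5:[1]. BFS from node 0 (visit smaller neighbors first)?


BFS queue: start with [0]
Visit order: [0, 1, 3, 2, 5, 4]


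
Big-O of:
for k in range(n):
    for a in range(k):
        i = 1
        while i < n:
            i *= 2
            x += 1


Per nesting level: O(n) * O(n) [triangular over k] * O(log n) = O(n^2 log n)
Complexity: O(n^2 log n)


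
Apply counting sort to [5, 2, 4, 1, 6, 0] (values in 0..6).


Count array: [1, 1, 1, 0, 1, 1, 1]
Reconstruct: [0, 1, 2, 4, 5, 6]


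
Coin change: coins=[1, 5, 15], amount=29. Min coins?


dp[0]=0; dp[i]=1+min(dp[i-c] for c in coins)
...dp[24]=6, dp[25]=3, dp[26]=4, dp[27]=5, dp[28]=6, dp[29]=7
Minimum coins for 29 = 7


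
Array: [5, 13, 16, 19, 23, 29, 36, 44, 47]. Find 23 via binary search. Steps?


Search for 23:
[0,8] mid=4 arr[4]=23
Total: 1 comparisons


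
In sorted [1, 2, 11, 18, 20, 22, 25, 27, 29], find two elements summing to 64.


Two pointers: lo=0, hi=8
No pair sums to 64


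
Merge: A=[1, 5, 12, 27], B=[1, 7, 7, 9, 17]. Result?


Compare heads, take smaller each step.
Merged: [1, 1, 5, 7, 7, 9, 12, 17, 27]


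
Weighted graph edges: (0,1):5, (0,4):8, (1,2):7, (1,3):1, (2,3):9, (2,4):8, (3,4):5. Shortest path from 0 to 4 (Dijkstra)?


Dijkstra from 0:
Distances: {0: 0, 1: 5, 2: 12, 3: 6, 4: 8}
Shortest distance to 4 = 8, path = [0, 4]


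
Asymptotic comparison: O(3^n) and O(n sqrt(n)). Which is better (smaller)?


n^1.5 grows slower than exponential (base 3)
O(n sqrt(n)) is asymptotically smaller; O(3^n) grows faster


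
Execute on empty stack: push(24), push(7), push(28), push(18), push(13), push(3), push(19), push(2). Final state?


push(24) -> [24]
push(7) -> [24, 7]
push(28) -> [24, 7, 28]
push(18) -> [24, 7, 28, 18]
push(13) -> [24, 7, 28, 18, 13]
push(3) -> [24, 7, 28, 18, 13, 3]
push(19) -> [24, 7, 28, 18, 13, 3, 19]
push(2) -> [24, 7, 28, 18, 13, 3, 19, 2]
Final stack (bottom to top): [24, 7, 28, 18, 13, 3, 19, 2]


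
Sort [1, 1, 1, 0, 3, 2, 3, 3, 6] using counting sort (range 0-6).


Count array: [1, 3, 1, 3, 0, 0, 1]
Reconstruct: [0, 1, 1, 1, 2, 3, 3, 3, 6]


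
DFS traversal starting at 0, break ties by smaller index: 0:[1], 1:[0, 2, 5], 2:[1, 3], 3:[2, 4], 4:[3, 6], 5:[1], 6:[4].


DFS stack-based: start with [0]
Visit order: [0, 1, 2, 3, 4, 6, 5]


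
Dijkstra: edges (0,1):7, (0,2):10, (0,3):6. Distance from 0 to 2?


Dijkstra from 0:
Distances: {0: 0, 1: 7, 2: 10, 3: 6}
Shortest distance to 2 = 10, path = [0, 2]


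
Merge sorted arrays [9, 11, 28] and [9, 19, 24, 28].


Compare heads, take smaller each step.
Merged: [9, 9, 11, 19, 24, 28, 28]


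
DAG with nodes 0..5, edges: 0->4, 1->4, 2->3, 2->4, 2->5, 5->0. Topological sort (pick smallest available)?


Kahn's algorithm, process smallest node first
Order: [1, 2, 3, 5, 0, 4]


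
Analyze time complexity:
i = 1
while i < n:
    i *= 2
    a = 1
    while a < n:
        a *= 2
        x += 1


Per nesting level: O(log n) * O(log n) = O((log n)^2)
Complexity: O((log n)^2)


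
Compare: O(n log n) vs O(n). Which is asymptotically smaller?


linear grows slower than linearithmic
O(n) is asymptotically smaller; O(n log n) grows faster


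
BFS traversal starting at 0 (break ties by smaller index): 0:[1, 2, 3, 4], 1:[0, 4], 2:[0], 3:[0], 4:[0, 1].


BFS queue: start with [0]
Visit order: [0, 1, 2, 3, 4]


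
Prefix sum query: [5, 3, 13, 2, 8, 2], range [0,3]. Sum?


Prefix sums: [0, 5, 8, 21, 23, 31, 33]
Sum[0..3] = prefix[4] - prefix[0] = 23 - 0 = 23


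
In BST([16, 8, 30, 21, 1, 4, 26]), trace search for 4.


BST root = 16
Search for 4: compare at each node
Path: [16, 8, 1, 4]


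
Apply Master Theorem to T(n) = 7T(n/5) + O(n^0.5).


a=7, b=5, c=0.5. log_5(7)=1.209 > c=0.5. Case 1: O(n^log_b(a)) = O(n^1.209)
Complexity: O(n^1.209)


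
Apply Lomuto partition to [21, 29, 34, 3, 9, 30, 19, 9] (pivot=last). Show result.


Elements <= 9 go left of pivot.
Result: [3, 9, 9, 21, 29, 30, 19, 34], pivot at index 2


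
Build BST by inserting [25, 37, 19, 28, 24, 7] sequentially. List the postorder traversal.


Root = 25; build tree by BST insertion.
Postorder traversal: [7, 24, 19, 28, 37, 25]


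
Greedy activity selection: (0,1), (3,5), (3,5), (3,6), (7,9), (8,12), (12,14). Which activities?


Greedy: pick earliest-ending, then skip overlaps.
Selected (4 activities): [(0, 1), (3, 5), (7, 9), (12, 14)]


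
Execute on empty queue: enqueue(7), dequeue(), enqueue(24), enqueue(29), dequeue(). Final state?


enqueue(7) -> [7]
dequeue() returns 7 -> []
enqueue(24) -> [24]
enqueue(29) -> [24, 29]
dequeue() returns 24 -> [29]
Final queue (front to back): [29]


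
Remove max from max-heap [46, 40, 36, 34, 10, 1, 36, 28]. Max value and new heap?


Max = 46
Replace root with last, heapify down
Resulting heap: [40, 34, 36, 28, 10, 1, 36]


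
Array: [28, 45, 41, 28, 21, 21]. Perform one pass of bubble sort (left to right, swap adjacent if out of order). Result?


After one pass: [28, 41, 28, 21, 21, 45]


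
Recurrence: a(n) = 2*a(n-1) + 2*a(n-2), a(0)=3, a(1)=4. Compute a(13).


Build bottom-up:
...a(11)=113216, a(12)=309312, a(13)=2*309312+2*113216=845056


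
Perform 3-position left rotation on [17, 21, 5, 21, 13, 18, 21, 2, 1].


Left rotate by 3: [21, 13, 18, 21, 2, 1, 17, 21, 5]


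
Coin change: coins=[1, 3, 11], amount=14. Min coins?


dp[0]=0; dp[i]=1+min(dp[i-c] for c in coins)
...dp[9]=3, dp[10]=4, dp[11]=1, dp[12]=2, dp[13]=3, dp[14]=2
Minimum coins for 14 = 2


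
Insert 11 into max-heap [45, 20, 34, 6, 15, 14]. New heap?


Append 11: [45, 20, 34, 6, 15, 14, 11]
Bubble up: no swaps needed
Result: [45, 20, 34, 6, 15, 14, 11]


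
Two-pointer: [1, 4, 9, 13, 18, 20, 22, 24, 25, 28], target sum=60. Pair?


Two pointers: lo=0, hi=9
No pair sums to 60


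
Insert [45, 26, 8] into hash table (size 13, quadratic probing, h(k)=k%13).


Insertions: 45->slot 6; 26->slot 0; 8->slot 8
Table: [26, None, None, None, None, None, 45, None, 8, None, None, None, None]


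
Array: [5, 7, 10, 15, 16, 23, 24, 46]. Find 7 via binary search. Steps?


Search for 7:
[0,7] mid=3 arr[3]=15
[0,2] mid=1 arr[1]=7
Total: 2 comparisons


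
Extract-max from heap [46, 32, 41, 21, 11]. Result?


Max = 46
Replace root with last, heapify down
Resulting heap: [41, 32, 11, 21]


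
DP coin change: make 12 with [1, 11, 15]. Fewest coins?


dp[0]=0; dp[i]=1+min(dp[i-c] for c in coins)
...dp[7]=7, dp[8]=8, dp[9]=9, dp[10]=10, dp[11]=1, dp[12]=2
Minimum coins for 12 = 2


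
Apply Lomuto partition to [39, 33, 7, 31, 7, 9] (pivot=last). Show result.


Elements <= 9 go left of pivot.
Result: [7, 7, 9, 31, 33, 39], pivot at index 2


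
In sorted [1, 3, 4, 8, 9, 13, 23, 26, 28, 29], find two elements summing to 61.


Two pointers: lo=0, hi=9
No pair sums to 61


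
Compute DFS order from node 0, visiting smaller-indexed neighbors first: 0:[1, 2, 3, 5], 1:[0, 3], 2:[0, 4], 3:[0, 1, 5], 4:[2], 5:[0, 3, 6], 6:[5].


DFS stack-based: start with [0]
Visit order: [0, 1, 3, 5, 6, 2, 4]


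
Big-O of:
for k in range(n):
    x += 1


Per nesting level: O(n) = O(n)
Complexity: O(n)


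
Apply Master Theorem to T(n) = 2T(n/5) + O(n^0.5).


a=2, b=5, c=0.5. log_5(2)=0.431 < c=0.5. Case 3: O(n^c) = O(sqrt(n))
Complexity: O(sqrt(n))


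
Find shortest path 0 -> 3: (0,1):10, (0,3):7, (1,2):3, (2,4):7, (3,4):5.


Dijkstra from 0:
Distances: {0: 0, 1: 10, 2: 13, 3: 7, 4: 12}
Shortest distance to 3 = 7, path = [0, 3]


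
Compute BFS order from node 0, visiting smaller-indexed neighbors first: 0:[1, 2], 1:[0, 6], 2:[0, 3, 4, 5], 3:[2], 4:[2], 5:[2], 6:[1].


BFS queue: start with [0]
Visit order: [0, 1, 2, 6, 3, 4, 5]


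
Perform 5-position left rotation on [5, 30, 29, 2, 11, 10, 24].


Left rotate by 5: [10, 24, 5, 30, 29, 2, 11]


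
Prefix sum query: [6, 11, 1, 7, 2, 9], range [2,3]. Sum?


Prefix sums: [0, 6, 17, 18, 25, 27, 36]
Sum[2..3] = prefix[4] - prefix[2] = 25 - 17 = 8


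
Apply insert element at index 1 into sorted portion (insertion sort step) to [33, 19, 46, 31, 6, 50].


After one pass: [19, 33, 46, 31, 6, 50]


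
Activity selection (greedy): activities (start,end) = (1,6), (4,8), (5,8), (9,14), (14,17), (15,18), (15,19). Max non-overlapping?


Greedy: pick earliest-ending, then skip overlaps.
Selected (3 activities): [(1, 6), (9, 14), (14, 17)]


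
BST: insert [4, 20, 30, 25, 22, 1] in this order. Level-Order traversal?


Root = 4; build tree by BST insertion.
Level-Order traversal: [4, 1, 20, 30, 25, 22]


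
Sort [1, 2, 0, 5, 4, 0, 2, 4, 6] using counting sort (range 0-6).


Count array: [2, 1, 2, 0, 2, 1, 1]
Reconstruct: [0, 0, 1, 2, 2, 4, 4, 5, 6]


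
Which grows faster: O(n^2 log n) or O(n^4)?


n^2 log n grows slower than quartic
O(n^2 log n) is asymptotically smaller; O(n^4) grows faster


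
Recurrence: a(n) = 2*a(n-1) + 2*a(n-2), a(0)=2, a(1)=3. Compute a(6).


Build bottom-up:
...a(4)=72, a(5)=196, a(6)=2*196+2*72=536


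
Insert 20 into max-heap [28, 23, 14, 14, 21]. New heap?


Append 20: [28, 23, 14, 14, 21, 20]
Bubble up: swap idx 5(20) with idx 2(14)
Result: [28, 23, 20, 14, 21, 14]


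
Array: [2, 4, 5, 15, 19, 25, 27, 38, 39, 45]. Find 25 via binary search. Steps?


Search for 25:
[0,9] mid=4 arr[4]=19
[5,9] mid=7 arr[7]=38
[5,6] mid=5 arr[5]=25
Total: 3 comparisons


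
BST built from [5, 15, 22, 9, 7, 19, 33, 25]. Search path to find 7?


BST root = 5
Search for 7: compare at each node
Path: [5, 15, 9, 7]


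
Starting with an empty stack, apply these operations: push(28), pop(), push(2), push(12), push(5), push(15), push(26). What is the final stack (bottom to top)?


push(28) -> [28]
pop() returns 28 -> []
push(2) -> [2]
push(12) -> [2, 12]
push(5) -> [2, 12, 5]
push(15) -> [2, 12, 5, 15]
push(26) -> [2, 12, 5, 15, 26]
Final stack (bottom to top): [2, 12, 5, 15, 26]


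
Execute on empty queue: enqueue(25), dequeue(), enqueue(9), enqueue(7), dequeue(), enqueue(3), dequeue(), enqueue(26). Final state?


enqueue(25) -> [25]
dequeue() returns 25 -> []
enqueue(9) -> [9]
enqueue(7) -> [9, 7]
dequeue() returns 9 -> [7]
enqueue(3) -> [7, 3]
dequeue() returns 7 -> [3]
enqueue(26) -> [3, 26]
Final queue (front to back): [3, 26]


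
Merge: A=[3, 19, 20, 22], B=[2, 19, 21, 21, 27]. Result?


Compare heads, take smaller each step.
Merged: [2, 3, 19, 19, 20, 21, 21, 22, 27]


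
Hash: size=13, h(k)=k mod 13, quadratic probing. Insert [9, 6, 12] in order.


Insertions: 9->slot 9; 6->slot 6; 12->slot 12
Table: [None, None, None, None, None, None, 6, None, None, 9, None, None, 12]


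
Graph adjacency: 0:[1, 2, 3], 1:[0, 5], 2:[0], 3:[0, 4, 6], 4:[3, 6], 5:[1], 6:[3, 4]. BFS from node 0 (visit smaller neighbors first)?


BFS queue: start with [0]
Visit order: [0, 1, 2, 3, 5, 4, 6]


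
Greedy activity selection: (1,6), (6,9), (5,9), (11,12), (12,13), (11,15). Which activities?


Greedy: pick earliest-ending, then skip overlaps.
Selected (4 activities): [(1, 6), (6, 9), (11, 12), (12, 13)]


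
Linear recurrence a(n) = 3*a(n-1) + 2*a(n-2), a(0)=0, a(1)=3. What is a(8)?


Build bottom-up:
...a(6)=1485, a(7)=5289, a(8)=3*5289+2*1485=18837


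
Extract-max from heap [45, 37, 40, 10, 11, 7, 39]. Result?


Max = 45
Replace root with last, heapify down
Resulting heap: [40, 37, 39, 10, 11, 7]


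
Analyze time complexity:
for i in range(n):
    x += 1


Per nesting level: O(n) = O(n)
Complexity: O(n)


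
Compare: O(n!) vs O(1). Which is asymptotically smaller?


constant grows slower than factorial
O(1) is asymptotically smaller; O(n!) grows faster


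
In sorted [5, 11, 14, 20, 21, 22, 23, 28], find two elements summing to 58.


Two pointers: lo=0, hi=7
No pair sums to 58


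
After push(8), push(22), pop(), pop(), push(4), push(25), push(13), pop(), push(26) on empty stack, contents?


push(8) -> [8]
push(22) -> [8, 22]
pop() returns 22 -> [8]
pop() returns 8 -> []
push(4) -> [4]
push(25) -> [4, 25]
push(13) -> [4, 25, 13]
pop() returns 13 -> [4, 25]
push(26) -> [4, 25, 26]
Final stack (bottom to top): [4, 25, 26]


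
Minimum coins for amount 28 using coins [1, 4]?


dp[0]=0; dp[i]=1+min(dp[i-c] for c in coins)
...dp[23]=8, dp[24]=6, dp[25]=7, dp[26]=8, dp[27]=9, dp[28]=7
Minimum coins for 28 = 7


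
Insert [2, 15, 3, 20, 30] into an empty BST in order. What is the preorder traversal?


Root = 2; build tree by BST insertion.
Preorder traversal: [2, 15, 3, 20, 30]


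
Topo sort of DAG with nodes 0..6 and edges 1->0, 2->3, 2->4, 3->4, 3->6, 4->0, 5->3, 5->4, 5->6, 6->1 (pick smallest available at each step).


Kahn's algorithm, process smallest node first
Order: [2, 5, 3, 4, 6, 1, 0]


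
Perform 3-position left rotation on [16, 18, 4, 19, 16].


Left rotate by 3: [19, 16, 16, 18, 4]


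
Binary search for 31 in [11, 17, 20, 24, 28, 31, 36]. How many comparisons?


Search for 31:
[0,6] mid=3 arr[3]=24
[4,6] mid=5 arr[5]=31
Total: 2 comparisons


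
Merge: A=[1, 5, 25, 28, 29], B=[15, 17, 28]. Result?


Compare heads, take smaller each step.
Merged: [1, 5, 15, 17, 25, 28, 28, 29]


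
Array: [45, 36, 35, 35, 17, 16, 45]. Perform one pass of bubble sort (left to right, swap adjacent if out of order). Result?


After one pass: [36, 35, 35, 17, 16, 45, 45]


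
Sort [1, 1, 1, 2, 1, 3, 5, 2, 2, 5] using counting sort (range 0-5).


Count array: [0, 4, 3, 1, 0, 2]
Reconstruct: [1, 1, 1, 1, 2, 2, 2, 3, 5, 5]


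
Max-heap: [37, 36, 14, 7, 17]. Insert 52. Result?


Append 52: [37, 36, 14, 7, 17, 52]
Bubble up: swap idx 5(52) with idx 2(14); swap idx 2(52) with idx 0(37)
Result: [52, 36, 37, 7, 17, 14]


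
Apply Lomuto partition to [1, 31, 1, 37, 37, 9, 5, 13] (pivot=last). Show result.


Elements <= 13 go left of pivot.
Result: [1, 1, 9, 5, 13, 31, 37, 37], pivot at index 4


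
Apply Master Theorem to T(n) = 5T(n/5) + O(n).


a=5, b=5, c=1. log_5(5)=1 = c=1. Case 2: O(n^c log n) = O(n log n)
Complexity: O(n log n)


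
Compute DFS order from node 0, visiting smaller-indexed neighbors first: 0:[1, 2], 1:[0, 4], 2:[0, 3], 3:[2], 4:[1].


DFS stack-based: start with [0]
Visit order: [0, 1, 4, 2, 3]


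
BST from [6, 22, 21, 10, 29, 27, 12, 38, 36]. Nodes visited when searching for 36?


BST root = 6
Search for 36: compare at each node
Path: [6, 22, 29, 38, 36]


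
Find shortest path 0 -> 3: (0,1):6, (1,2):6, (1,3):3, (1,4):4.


Dijkstra from 0:
Distances: {0: 0, 1: 6, 2: 12, 3: 9, 4: 10}
Shortest distance to 3 = 9, path = [0, 1, 3]


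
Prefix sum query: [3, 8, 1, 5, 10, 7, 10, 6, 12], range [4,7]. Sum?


Prefix sums: [0, 3, 11, 12, 17, 27, 34, 44, 50, 62]
Sum[4..7] = prefix[8] - prefix[4] = 50 - 17 = 33


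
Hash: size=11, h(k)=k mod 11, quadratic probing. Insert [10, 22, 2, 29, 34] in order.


Insertions: 10->slot 10; 22->slot 0; 2->slot 2; 29->slot 7; 34->slot 1
Table: [22, 34, 2, None, None, None, None, 29, None, None, 10]


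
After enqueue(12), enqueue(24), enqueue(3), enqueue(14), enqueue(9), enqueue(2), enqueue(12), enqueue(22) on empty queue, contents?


enqueue(12) -> [12]
enqueue(24) -> [12, 24]
enqueue(3) -> [12, 24, 3]
enqueue(14) -> [12, 24, 3, 14]
enqueue(9) -> [12, 24, 3, 14, 9]
enqueue(2) -> [12, 24, 3, 14, 9, 2]
enqueue(12) -> [12, 24, 3, 14, 9, 2, 12]
enqueue(22) -> [12, 24, 3, 14, 9, 2, 12, 22]
Final queue (front to back): [12, 24, 3, 14, 9, 2, 12, 22]


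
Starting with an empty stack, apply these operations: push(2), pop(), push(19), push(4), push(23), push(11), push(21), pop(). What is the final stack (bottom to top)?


push(2) -> [2]
pop() returns 2 -> []
push(19) -> [19]
push(4) -> [19, 4]
push(23) -> [19, 4, 23]
push(11) -> [19, 4, 23, 11]
push(21) -> [19, 4, 23, 11, 21]
pop() returns 21 -> [19, 4, 23, 11]
Final stack (bottom to top): [19, 4, 23, 11]


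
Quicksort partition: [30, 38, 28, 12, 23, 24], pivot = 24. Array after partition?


Elements <= 24 go left of pivot.
Result: [12, 23, 24, 30, 38, 28], pivot at index 2


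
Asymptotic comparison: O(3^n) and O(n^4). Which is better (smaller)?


quartic grows slower than exponential (base 3)
O(n^4) is asymptotically smaller; O(3^n) grows faster


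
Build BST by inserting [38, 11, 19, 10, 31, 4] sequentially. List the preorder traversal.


Root = 38; build tree by BST insertion.
Preorder traversal: [38, 11, 10, 4, 19, 31]


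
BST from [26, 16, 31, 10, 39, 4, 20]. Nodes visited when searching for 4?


BST root = 26
Search for 4: compare at each node
Path: [26, 16, 10, 4]


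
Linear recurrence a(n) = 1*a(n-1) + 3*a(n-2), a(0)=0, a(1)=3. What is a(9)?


Build bottom-up:
...a(7)=291, a(8)=651, a(9)=1*651+3*291=1524


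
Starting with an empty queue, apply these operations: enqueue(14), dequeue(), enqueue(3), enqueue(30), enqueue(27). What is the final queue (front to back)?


enqueue(14) -> [14]
dequeue() returns 14 -> []
enqueue(3) -> [3]
enqueue(30) -> [3, 30]
enqueue(27) -> [3, 30, 27]
Final queue (front to back): [3, 30, 27]


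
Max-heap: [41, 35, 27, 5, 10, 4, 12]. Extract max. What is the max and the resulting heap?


Max = 41
Replace root with last, heapify down
Resulting heap: [35, 12, 27, 5, 10, 4]


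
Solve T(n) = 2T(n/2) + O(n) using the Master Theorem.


a=2, b=2, c=1. log_2(2)=1 = c=1. Case 2: O(n^c log n) = O(n log n)
Complexity: O(n log n)


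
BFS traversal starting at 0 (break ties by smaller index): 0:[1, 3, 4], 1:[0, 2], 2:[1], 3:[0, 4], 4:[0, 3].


BFS queue: start with [0]
Visit order: [0, 1, 3, 4, 2]


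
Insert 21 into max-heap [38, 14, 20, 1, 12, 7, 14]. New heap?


Append 21: [38, 14, 20, 1, 12, 7, 14, 21]
Bubble up: swap idx 7(21) with idx 3(1); swap idx 3(21) with idx 1(14)
Result: [38, 21, 20, 14, 12, 7, 14, 1]


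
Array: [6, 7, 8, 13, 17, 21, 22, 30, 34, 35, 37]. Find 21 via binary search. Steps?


Search for 21:
[0,10] mid=5 arr[5]=21
Total: 1 comparisons


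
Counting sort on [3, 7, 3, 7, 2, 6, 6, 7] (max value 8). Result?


Count array: [0, 0, 1, 2, 0, 0, 2, 3, 0]
Reconstruct: [2, 3, 3, 6, 6, 7, 7, 7]


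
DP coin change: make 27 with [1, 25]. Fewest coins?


dp[0]=0; dp[i]=1+min(dp[i-c] for c in coins)
...dp[22]=22, dp[23]=23, dp[24]=24, dp[25]=1, dp[26]=2, dp[27]=3
Minimum coins for 27 = 3


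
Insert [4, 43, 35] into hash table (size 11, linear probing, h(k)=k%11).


Insertions: 4->slot 4; 43->slot 10; 35->slot 2
Table: [None, None, 35, None, 4, None, None, None, None, None, 43]


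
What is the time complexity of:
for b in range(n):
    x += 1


Per nesting level: O(n) = O(n)
Complexity: O(n)


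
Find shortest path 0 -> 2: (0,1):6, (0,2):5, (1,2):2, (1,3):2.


Dijkstra from 0:
Distances: {0: 0, 1: 6, 2: 5, 3: 8}
Shortest distance to 2 = 5, path = [0, 2]


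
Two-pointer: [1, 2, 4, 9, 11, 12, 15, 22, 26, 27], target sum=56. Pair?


Two pointers: lo=0, hi=9
No pair sums to 56


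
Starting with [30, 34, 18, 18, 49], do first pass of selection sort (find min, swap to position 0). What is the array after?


After one pass: [18, 34, 30, 18, 49]


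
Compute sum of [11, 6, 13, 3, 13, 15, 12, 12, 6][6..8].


Prefix sums: [0, 11, 17, 30, 33, 46, 61, 73, 85, 91]
Sum[6..8] = prefix[9] - prefix[6] = 91 - 61 = 30


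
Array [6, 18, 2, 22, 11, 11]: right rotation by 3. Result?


Right rotate by 3: [22, 11, 11, 6, 18, 2]


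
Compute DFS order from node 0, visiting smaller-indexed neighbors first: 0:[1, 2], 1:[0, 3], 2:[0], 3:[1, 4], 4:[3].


DFS stack-based: start with [0]
Visit order: [0, 1, 3, 4, 2]


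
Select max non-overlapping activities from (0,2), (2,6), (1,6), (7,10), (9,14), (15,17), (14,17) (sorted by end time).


Greedy: pick earliest-ending, then skip overlaps.
Selected (4 activities): [(0, 2), (2, 6), (7, 10), (15, 17)]


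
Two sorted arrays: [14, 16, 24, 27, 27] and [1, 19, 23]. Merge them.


Compare heads, take smaller each step.
Merged: [1, 14, 16, 19, 23, 24, 27, 27]


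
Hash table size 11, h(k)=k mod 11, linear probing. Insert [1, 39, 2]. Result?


Insertions: 1->slot 1; 39->slot 6; 2->slot 2
Table: [None, 1, 2, None, None, None, 39, None, None, None, None]


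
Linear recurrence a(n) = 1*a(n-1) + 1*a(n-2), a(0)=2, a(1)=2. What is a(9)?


Build bottom-up:
...a(7)=42, a(8)=68, a(9)=1*68+1*42=110


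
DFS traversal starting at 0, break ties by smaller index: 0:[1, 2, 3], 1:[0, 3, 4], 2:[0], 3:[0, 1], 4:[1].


DFS stack-based: start with [0]
Visit order: [0, 1, 3, 4, 2]


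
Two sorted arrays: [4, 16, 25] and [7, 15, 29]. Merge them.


Compare heads, take smaller each step.
Merged: [4, 7, 15, 16, 25, 29]


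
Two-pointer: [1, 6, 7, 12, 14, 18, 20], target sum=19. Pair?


Two pointers: lo=0, hi=6
Found pair: (1, 18) summing to 19


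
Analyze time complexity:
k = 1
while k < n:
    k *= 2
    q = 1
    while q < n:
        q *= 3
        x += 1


Per nesting level: O(log n) * O(log n) = O((log n)^2)
Complexity: O((log n)^2)


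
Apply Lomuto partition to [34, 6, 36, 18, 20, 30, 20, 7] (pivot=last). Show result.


Elements <= 7 go left of pivot.
Result: [6, 7, 36, 18, 20, 30, 20, 34], pivot at index 1


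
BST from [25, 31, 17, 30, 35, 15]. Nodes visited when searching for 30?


BST root = 25
Search for 30: compare at each node
Path: [25, 31, 30]


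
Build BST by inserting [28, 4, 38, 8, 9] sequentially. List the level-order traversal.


Root = 28; build tree by BST insertion.
Level-Order traversal: [28, 4, 38, 8, 9]


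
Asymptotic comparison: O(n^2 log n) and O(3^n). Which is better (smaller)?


n^2 log n grows slower than exponential (base 3)
O(n^2 log n) is asymptotically smaller; O(3^n) grows faster


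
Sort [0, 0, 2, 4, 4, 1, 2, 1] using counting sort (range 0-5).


Count array: [2, 2, 2, 0, 2, 0]
Reconstruct: [0, 0, 1, 1, 2, 2, 4, 4]


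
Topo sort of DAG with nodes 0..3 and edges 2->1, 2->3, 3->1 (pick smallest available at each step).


Kahn's algorithm, process smallest node first
Order: [0, 2, 3, 1]


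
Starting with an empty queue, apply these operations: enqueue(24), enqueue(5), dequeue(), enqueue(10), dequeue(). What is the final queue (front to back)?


enqueue(24) -> [24]
enqueue(5) -> [24, 5]
dequeue() returns 24 -> [5]
enqueue(10) -> [5, 10]
dequeue() returns 5 -> [10]
Final queue (front to back): [10]
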